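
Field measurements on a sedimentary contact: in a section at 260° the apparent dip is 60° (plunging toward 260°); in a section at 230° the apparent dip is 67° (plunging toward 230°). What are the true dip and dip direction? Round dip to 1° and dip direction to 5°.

The two traces are lines in the plane: v₁ = (sin 260°·cos 60°, cos 260°·cos 60°, −sin 60°), v₂ = (sin 230°·cos 67°, cos 230°·cos 67°, −sin 67°).
n = v₁ × v₂ = (-0.138, -0.194, 0.098) (taken with n_z > 0).
True dip = arccos(n_z / |n|) = arccos(0.3799) = 67.7°.
Dip direction = atan2(-0.138, -0.194) = 215° (azimuth of n's horizontal projection).

true dip 68°, dip direction 215°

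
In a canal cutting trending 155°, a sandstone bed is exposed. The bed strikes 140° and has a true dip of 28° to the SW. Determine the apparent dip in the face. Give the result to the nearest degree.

8°

The section lies 15° from the strike.
tan α = tan 28° × sin 15° = 0.5317 × 0.2588 = 0.1376
α = arctan(0.1376) = 7.84°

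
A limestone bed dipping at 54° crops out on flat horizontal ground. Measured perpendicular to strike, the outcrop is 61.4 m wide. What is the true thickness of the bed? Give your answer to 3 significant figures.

True thickness t = w · sin(dip) = 61.4 × sin 54°
t = 61.4 × 0.8090 = 49.674 m

49.7 m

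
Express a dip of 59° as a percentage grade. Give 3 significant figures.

166%

grade % = 100 × tan 59° = 100 × 1.6643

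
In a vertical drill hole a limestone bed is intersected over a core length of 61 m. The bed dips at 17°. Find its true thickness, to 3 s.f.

True thickness t = h · cos(dip) = 61 × cos 17°
t = 61 × 0.9563 = 58.335 m

58.3 m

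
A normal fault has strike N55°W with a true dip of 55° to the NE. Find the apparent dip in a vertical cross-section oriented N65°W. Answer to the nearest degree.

The strike is N55°W and the section trends N65°W; the acute angle between them is β = 10°.
tan(apparent dip) = tan 55° · sin 10° = 0.2480
apparent dip = arctan 0.2480 = 13.93°

14°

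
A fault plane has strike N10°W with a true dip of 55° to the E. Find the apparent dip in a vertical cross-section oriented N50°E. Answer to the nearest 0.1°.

The strike is N10°W and the section trends N50°E; the acute angle between them is β = 60°.
tan α = tan 55° × sin 60° = 1.4281 × 0.8660 = 1.2368
α = arctan(1.2368) = 51.04°

51.0°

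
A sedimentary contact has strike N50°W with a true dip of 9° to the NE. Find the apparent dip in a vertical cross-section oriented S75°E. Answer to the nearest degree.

Angle between strike (N50°W) and section (S75°E): β = 25°.
tan α = tan 9° × sin 25° = 0.1584 × 0.4226 = 0.0669
α = arctan(0.0669) = 3.83°

4°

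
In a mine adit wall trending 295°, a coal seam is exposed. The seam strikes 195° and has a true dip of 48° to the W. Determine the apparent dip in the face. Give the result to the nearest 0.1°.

47.6°

Angle between strike (195°) and section (295°): β = 80°.
tan α = tan 48° × sin 80° = 1.1106 × 0.9848 = 1.0937
apparent dip = arctan 1.0937 = 47.56°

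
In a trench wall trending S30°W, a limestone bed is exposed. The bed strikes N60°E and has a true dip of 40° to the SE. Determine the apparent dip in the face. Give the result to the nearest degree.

The strike is N60°E and the section trends S30°W; the acute angle between them is β = 30°.
tan(apparent dip) = tan 40° · sin 30° = 0.4195
α = arctan(0.4195) = 22.76°

23°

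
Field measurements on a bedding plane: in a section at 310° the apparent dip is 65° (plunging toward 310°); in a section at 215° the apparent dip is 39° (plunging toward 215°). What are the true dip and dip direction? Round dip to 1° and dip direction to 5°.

Each apparent-dip line lies in the plane. As unit vectors (x east, y north, z up), v₁ plunges 65°→310° and v₂ plunges 39°→215°.
Cross product v₁ × v₂ gives the pole to the plane: n ∝ (-0.748, 0.200, 0.327).
tan δ = √(n_x²+n_y²)/n_z = 0.774/0.327, so δ = 67.1°.
Dip direction = atan2(-0.748, 0.200) = 285° (azimuth of n's horizontal projection).

true dip 67°, dip direction 285°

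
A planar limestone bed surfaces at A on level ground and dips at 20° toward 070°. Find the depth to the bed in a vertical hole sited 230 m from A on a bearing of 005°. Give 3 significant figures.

35.4 m

The hole lies 65° from the dip direction, so the down-dip offset is 230 × cos 65° = 97.20 m.
Depth = down-dip offset × tan(dip) = 97.20 × tan 20° = 97.20 × 0.3640
Depth = 35.38 m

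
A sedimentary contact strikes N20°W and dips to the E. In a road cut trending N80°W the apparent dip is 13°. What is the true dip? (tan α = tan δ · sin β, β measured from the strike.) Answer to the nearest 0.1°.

The section is 60° from the strike.
tan δ = tan α / sin β = tan 13° / sin 60° = 0.2309 / 0.8660 = 0.2666
δ = arctan(0.2666) = 14.93°

14.9°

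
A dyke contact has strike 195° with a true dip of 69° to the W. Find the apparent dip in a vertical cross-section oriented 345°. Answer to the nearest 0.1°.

52.5°

The section lies 30° from the strike.
tan α = tan 69° × sin 30° = 2.6051 × 0.5000 = 1.3025
α = arctan(1.3025) = 52.49°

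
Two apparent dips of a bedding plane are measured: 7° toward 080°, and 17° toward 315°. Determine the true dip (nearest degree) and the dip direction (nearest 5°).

true dip 25°, dip direction 005°

Each apparent-dip line lies in the plane. As unit vectors (x east, y north, z up), v₁ plunges 7°→080° and v₂ plunges 17°→315°.
The plane normal is n = v₁ × v₂ ∝ (0.032, 0.368, 0.778).
Dip δ = arctan(|n_h|/n_z) = arctan(0.370/0.778) = 25.4°.
The horizontal component of n points toward azimuth atan2(n_x, n_y) = 5°, the dip direction.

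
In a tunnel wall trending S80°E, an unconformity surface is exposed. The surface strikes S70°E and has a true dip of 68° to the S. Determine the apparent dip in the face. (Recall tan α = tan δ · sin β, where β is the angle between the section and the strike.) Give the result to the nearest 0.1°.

23.3°

Angle between strike (S70°E) and section (S80°E): β = 10°.
tan α = tan 68° × sin 10° = 2.4751 × 0.1736 = 0.4298
apparent dip = arctan 0.4298 = 23.26°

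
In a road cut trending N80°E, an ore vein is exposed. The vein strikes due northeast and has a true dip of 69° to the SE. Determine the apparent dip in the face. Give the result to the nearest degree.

56°

The section lies 35° from the strike.
tan α = tan 69° × sin 35° = 2.6051 × 0.5736 = 1.4942
α = arctan(1.4942) = 56.21°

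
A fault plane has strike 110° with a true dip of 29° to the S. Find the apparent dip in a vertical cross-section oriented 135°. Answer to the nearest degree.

13°

The strike is 110° and the section trends 135°; the acute angle between them is β = 25°.
tan(apparent dip) = tan 29° · sin 25° = 0.2343
α = arctan(0.2343) = 13.18°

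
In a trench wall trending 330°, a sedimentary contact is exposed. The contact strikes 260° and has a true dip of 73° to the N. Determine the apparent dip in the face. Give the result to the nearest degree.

Angle between strike (260°) and section (330°): β = 70°.
tan α = tan 73° × sin 70° = 3.2709 × 0.9397 = 3.0736
apparent dip = arctan 3.0736 = 71.98°

72°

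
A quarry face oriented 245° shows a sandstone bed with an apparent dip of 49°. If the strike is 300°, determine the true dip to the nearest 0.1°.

β = acute angle between strike 300° and section 245° = 55°.
tan(true dip) = tan 49° / sin 55° = 1.4043
true dip = arctan 1.4043 = 54.55°

54.5°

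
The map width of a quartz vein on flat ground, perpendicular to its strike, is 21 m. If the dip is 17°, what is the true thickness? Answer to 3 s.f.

6.14 m

True thickness t = w · sin(dip) = 21 × sin 17°
t = 21 × 0.2924 = 6.140 m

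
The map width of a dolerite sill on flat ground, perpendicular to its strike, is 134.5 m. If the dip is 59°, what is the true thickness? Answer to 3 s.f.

True thickness t = w · sin(dip) = 134.5 × sin 59°
t = 134.5 × 0.8572 = 115.289 m

115 m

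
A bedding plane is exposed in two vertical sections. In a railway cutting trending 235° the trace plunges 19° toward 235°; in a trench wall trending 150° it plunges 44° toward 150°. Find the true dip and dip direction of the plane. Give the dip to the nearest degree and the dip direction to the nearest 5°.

true dip 45°, dip direction 165°

Each apparent-dip line lies in the plane. As unit vectors (x east, y north, z up), v₁ plunges 19°→235° and v₂ plunges 44°→150°.
The plane normal is n = v₁ × v₂ ∝ (0.174, -0.655, 0.678).
Dip δ = arctan(|n_h|/n_z) = arctan(0.678/0.678) = 45.0°.
Dip direction = azimuth of (n_x, n_y) = atan2(0.174, -0.655) = 165°.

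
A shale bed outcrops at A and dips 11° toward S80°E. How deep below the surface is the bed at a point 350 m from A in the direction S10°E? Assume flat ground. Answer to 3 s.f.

23.3 m

The hole lies 70° from the dip direction, so the down-dip offset is 350 × cos 70° = 119.71 m.
Depth = down-dip offset × tan(dip) = 119.71 × tan 11° = 119.71 × 0.1944
Depth = 23.27 m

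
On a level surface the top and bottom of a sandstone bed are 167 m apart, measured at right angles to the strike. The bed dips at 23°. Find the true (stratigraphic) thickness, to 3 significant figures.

True thickness t = w · sin(dip) = 167 × sin 23°
t = 167 × 0.3907 = 65.252 m

65.3 m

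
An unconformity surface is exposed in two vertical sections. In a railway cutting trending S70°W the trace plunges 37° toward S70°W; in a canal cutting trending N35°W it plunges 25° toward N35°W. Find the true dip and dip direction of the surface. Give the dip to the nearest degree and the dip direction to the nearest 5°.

Represent each trace as a vector plunging at its apparent dip toward its trend (east-north-up frame): v₁ = (-0.750, -0.273, -0.602), v₂ = (-0.520, 0.742, -0.423).
n = v₁ × v₂ = (-0.562, 0.004, 0.699) (taken with n_z > 0).
tan δ = √(n_x²+n_y²)/n_z = 0.562/0.699, so δ = 38.8°.
Dip direction = atan2(-0.562, 0.004) = 270° (azimuth of n's horizontal projection).

true dip 39°, dip direction 270°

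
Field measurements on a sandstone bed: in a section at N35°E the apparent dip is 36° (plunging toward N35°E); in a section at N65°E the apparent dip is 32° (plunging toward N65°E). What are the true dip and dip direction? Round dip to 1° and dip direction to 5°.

true dip 36°, dip direction 035°

The two traces are lines in the plane: v₁ = (sin 35°·cos 36°, cos 35°·cos 36°, −sin 36°), v₂ = (sin 65°·cos 32°, cos 65°·cos 32°, −sin 32°).
Cross product v₁ × v₂ gives the pole to the plane: n ∝ (0.141, 0.206, 0.343).
Dip δ = arctan(|n_h|/n_z) = arctan(0.249/0.343) = 36.0°.
The horizontal component of n points toward azimuth atan2(n_x, n_y) = 34°, the dip direction.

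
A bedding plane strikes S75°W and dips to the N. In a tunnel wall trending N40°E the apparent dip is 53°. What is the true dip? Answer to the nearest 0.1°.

66.6°

β = acute angle between strike S75°W and section N40°E = 35°.
tan(true dip) = tan 53° / sin 35° = 2.3136
true dip = arctan 2.3136 = 66.62°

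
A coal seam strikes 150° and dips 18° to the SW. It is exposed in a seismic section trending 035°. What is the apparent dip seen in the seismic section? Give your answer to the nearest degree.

16°

The section lies 65° from the strike.
tan α = tan 18° × sin 65° = 0.3249 × 0.9063 = 0.2945
apparent dip = arctan 0.2945 = 16.41°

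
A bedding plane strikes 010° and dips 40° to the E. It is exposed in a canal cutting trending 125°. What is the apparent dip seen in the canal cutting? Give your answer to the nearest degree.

37°

The section lies 65° from the strike.
tan α = tan 40° × sin 65° = 0.8391 × 0.9063 = 0.7605
α = arctan(0.7605) = 37.25°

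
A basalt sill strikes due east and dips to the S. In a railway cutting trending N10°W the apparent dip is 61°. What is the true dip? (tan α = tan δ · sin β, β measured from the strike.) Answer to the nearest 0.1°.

61.4°

β = acute angle between strike due east and section N10°W = 80°.
tan(true dip) = tan 61° / sin 80° = 1.8319
true dip = arctan 1.8319 = 61.37°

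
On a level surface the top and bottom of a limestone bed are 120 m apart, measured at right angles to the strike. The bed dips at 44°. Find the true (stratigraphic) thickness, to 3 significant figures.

83.4 m

True thickness t = w · sin(dip) = 120 × sin 44°
t = 120 × 0.6947 = 83.359 m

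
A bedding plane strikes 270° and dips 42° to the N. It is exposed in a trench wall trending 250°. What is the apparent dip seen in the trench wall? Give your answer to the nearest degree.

Angle between strike (270°) and section (250°): β = 20°.
tan(apparent dip) = tan 42° · sin 20° = 0.3080
apparent dip = arctan 0.3080 = 17.12°

17°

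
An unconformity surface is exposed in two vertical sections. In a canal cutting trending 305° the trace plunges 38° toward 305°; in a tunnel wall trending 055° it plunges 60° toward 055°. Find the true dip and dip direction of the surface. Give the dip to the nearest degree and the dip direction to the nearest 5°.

true dip 66°, dip direction 015°

Represent each trace as a vector plunging at its apparent dip toward its trend (east-north-up frame): v₁ = (-0.646, 0.452, -0.616), v₂ = (0.410, 0.287, -0.866).
Cross product v₁ × v₂ gives the pole to the plane: n ∝ (0.215, 0.811, 0.370).
True dip = arccos(n_z / |n|) = arccos(0.4037) = 66.2°.
The horizontal component of n points toward azimuth atan2(n_x, n_y) = 15°, the dip direction.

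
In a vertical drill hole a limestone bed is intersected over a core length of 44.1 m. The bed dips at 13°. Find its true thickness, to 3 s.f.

43.0 m

True thickness t = h · cos(dip) = 44.1 × cos 13°
t = 44.1 × 0.9744 = 42.970 m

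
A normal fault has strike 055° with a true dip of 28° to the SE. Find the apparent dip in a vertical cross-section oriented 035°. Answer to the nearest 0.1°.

The strike is 055° and the section trends 035°; the acute angle between them is β = 20°.
tan α = tan 28° × sin 20° = 0.5317 × 0.3420 = 0.1819
apparent dip = arctan 0.1819 = 10.31°

10.3°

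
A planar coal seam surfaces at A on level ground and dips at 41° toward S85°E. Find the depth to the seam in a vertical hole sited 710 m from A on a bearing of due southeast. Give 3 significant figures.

The hole lies 40° from the dip direction, so the down-dip offset is 710 × cos 40° = 543.89 m.
Depth = down-dip offset × tan(dip) = 543.89 × tan 41° = 543.89 × 0.8693
Depth = 472.80 m

473 m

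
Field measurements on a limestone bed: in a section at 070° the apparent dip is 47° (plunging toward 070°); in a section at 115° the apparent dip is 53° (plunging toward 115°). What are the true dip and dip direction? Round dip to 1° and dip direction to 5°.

The two traces are lines in the plane: v₁ = (sin 70°·cos 47°, cos 70°·cos 47°, −sin 47°), v₂ = (sin 115°·cos 53°, cos 115°·cos 53°, −sin 53°).
The plane normal is n = v₁ × v₂ ∝ (0.372, -0.113, 0.290).
True dip = arccos(n_z / |n|) = arccos(0.5979) = 53.3°.
Dip direction = atan2(0.372, -0.113) = 107° (azimuth of n's horizontal projection).

true dip 53°, dip direction 105°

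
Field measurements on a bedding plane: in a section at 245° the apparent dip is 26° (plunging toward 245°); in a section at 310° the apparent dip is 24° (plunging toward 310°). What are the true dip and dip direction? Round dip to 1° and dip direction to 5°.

true dip 29°, dip direction 275°

The two traces are lines in the plane: v₁ = (sin 245°·cos 26°, cos 245°·cos 26°, −sin 26°), v₂ = (sin 310°·cos 24°, cos 310°·cos 24°, −sin 24°).
n = v₁ × v₂ = (-0.412, 0.025, 0.744) (taken with n_z > 0).
Dip δ = arctan(|n_h|/n_z) = arctan(0.413/0.744) = 29.0°.
Dip direction = azimuth of (n_x, n_y) = atan2(-0.412, 0.025) = 273°.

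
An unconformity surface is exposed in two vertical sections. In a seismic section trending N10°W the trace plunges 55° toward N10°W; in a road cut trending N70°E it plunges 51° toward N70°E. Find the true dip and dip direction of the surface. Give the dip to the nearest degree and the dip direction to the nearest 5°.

true dip 60°, dip direction 025°

Each apparent-dip line lies in the plane. As unit vectors (x east, y north, z up), v₁ plunges 55°→N10°W and v₂ plunges 51°→N70°E.
The plane normal is n = v₁ × v₂ ∝ (0.263, 0.562, 0.355).
tan δ = √(n_x²+n_y²)/n_z = 0.620/0.355, so δ = 60.2°.
The horizontal component of n points toward azimuth atan2(n_x, n_y) = 25°, the dip direction.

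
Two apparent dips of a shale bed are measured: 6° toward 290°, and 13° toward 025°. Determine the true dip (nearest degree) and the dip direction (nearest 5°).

The two traces are lines in the plane: v₁ = (sin 290°·cos 6°, cos 290°·cos 6°, −sin 6°), v₂ = (sin 25°·cos 13°, cos 25°·cos 13°, −sin 13°).
n = v₁ × v₂ = (-0.016, 0.253, 0.965) (taken with n_z > 0).
True dip = arccos(n_z / |n|) = arccos(0.9671) = 14.7°.
The horizontal component of n points toward azimuth atan2(n_x, n_y) = 356°, the dip direction.

true dip 15°, dip direction 355°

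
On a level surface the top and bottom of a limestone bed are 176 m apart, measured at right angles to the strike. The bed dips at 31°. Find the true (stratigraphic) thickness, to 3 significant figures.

90.6 m

True thickness t = w · sin(dip) = 176 × sin 31°
t = 176 × 0.5150 = 90.647 m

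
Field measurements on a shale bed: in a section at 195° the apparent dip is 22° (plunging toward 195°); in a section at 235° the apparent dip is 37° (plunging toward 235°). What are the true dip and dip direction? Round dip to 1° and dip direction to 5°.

true dip 39°, dip direction 255°

Represent each trace as a vector plunging at its apparent dip toward its trend (east-north-up frame): v₁ = (-0.240, -0.896, -0.375), v₂ = (-0.654, -0.458, -0.602).
The plane normal is n = v₁ × v₂ ∝ (-0.367, -0.101, 0.476).
True dip = arccos(n_z / |n|) = arccos(0.7808) = 38.7°.
Dip direction = azimuth of (n_x, n_y) = atan2(-0.367, -0.101) = 255°.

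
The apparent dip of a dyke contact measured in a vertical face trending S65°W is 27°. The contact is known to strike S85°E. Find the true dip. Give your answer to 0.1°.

The section is 30° from the strike.
tan δ = tan α / sin β = tan 27° / sin 30° = 0.5095 / 0.5000 = 1.0191
true dip = arctan 1.0191 = 45.54°

45.5°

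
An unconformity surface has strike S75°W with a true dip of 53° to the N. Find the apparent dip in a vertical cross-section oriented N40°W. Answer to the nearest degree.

50°

The strike is S75°W and the section trends N40°W; the acute angle between them is β = 65°.
tan α = tan 53° × sin 65° = 1.3270 × 0.9063 = 1.2027
α = arctan(1.2027) = 50.26°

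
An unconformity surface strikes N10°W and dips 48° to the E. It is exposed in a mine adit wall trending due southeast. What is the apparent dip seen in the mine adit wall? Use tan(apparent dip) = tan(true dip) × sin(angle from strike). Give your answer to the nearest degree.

32°

The strike is N10°W and the section trends due southeast; the acute angle between them is β = 35°.
tan α = tan 48° × sin 35° = 1.1106 × 0.5736 = 0.6370
α = arctan(0.6370) = 32.50°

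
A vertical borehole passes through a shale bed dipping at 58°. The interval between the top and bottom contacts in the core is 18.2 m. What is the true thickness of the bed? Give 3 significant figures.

True thickness t = h · cos(dip) = 18.2 × cos 58°
t = 18.2 × 0.5299 = 9.645 m

9.64 m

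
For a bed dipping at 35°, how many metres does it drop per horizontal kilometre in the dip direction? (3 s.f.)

700 m

drop per km = 1000 × tan 35° = 1000 × 0.7002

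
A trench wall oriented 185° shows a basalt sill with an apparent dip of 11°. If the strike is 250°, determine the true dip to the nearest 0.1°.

12.1°

The section is 65° from the strike.
tan(true dip) = tan 11° / sin 65° = 0.2145
true dip = arctan 0.2145 = 12.11°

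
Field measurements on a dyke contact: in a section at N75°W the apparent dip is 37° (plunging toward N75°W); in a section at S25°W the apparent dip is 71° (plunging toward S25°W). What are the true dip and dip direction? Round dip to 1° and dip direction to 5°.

Each apparent-dip line lies in the plane. As unit vectors (x east, y north, z up), v₁ plunges 37°→N75°W and v₂ plunges 71°→S25°W.
n = v₁ × v₂ = (-0.373, -0.647, 0.256) (taken with n_z > 0).
True dip = arccos(n_z / |n|) = arccos(0.3245) = 71.1°.
The horizontal component of n points toward azimuth atan2(n_x, n_y) = 210°, the dip direction.

true dip 71°, dip direction 210°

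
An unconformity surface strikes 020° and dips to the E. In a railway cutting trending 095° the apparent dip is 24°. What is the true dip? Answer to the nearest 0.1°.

24.7°

β = acute angle between strike 020° and section 095° = 75°.
tan δ = tan α / sin β = tan 24° / sin 75° = 0.4452 / 0.9659 = 0.4609
δ = arctan(0.4609) = 24.75°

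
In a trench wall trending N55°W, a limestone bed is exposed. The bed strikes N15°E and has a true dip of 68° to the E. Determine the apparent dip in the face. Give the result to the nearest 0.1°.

66.7°

The strike is N15°E and the section trends N55°W; the acute angle between them is β = 70°.
tan(apparent dip) = tan 68° · sin 70° = 2.3258
α = arctan(2.3258) = 66.73°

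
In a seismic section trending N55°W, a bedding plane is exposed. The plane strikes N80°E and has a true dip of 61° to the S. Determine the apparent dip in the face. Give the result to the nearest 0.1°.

51.9°

Angle between strike (N80°E) and section (N55°W): β = 45°.
tan(apparent dip) = tan 61° · sin 45° = 1.2757
α = arctan(1.2757) = 51.91°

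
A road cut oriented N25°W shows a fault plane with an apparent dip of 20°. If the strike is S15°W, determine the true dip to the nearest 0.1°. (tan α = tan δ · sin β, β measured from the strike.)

The section is 40° from the strike.
tan δ = tan α / sin β = tan 20° / sin 40° = 0.3640 / 0.6428 = 0.5662
δ = arctan(0.5662) = 29.52°

29.5°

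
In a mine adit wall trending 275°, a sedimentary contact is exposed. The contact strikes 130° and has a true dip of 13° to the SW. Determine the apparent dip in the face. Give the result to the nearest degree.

8°

The strike is 130° and the section trends 275°; the acute angle between them is β = 35°.
tan(apparent dip) = tan 13° · sin 35° = 0.1324
α = arctan(0.1324) = 7.54°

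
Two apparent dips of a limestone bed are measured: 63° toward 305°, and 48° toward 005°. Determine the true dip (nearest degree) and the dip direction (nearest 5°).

Each apparent-dip line lies in the plane. As unit vectors (x east, y north, z up), v₁ plunges 63°→305° and v₂ plunges 48°→005°.
Cross product v₁ × v₂ gives the pole to the plane: n ∝ (-0.400, 0.328, 0.263).
True dip = arccos(n_z / |n|) = arccos(0.4530) = 63.1°.
Dip direction = atan2(-0.400, 0.328) = 309° (azimuth of n's horizontal projection).

true dip 63°, dip direction 310°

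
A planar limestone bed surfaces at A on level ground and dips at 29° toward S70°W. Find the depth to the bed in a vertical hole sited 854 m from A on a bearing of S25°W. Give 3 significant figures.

335 m

The hole lies 45° from the dip direction, so the down-dip offset is 854 × cos 45° = 603.87 m.
Depth = down-dip offset × tan(dip) = 603.87 × tan 29° = 603.87 × 0.5543
Depth = 334.73 m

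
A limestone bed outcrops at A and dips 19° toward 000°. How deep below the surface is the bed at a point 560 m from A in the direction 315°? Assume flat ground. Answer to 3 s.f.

136 m

The hole lies 45° from the dip direction, so the down-dip offset is 560 × cos 45° = 395.98 m.
Depth = down-dip offset × tan(dip) = 395.98 × tan 19° = 395.98 × 0.3443
Depth = 136.35 m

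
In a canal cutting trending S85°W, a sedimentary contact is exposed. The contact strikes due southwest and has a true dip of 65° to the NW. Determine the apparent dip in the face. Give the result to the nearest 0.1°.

The strike is due southwest and the section trends S85°W; the acute angle between them is β = 40°.
tan α = tan 65° × sin 40° = 2.1445 × 0.6428 = 1.3785
apparent dip = arctan 1.3785 = 54.04°

54.0°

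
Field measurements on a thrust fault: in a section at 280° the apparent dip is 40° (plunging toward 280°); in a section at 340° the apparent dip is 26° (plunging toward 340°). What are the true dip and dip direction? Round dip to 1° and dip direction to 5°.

Each apparent-dip line lies in the plane. As unit vectors (x east, y north, z up), v₁ plunges 40°→280° and v₂ plunges 26°→340°.
n = v₁ × v₂ = (-0.485, 0.133, 0.596) (taken with n_z > 0).
True dip = arccos(n_z / |n|) = arccos(0.7647) = 40.1°.
The horizontal component of n points toward azimuth atan2(n_x, n_y) = 285°, the dip direction.

true dip 40°, dip direction 285°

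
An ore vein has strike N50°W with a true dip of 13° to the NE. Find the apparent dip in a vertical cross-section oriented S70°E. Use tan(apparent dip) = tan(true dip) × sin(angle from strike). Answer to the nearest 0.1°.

4.5°

Angle between strike (N50°W) and section (S70°E): β = 20°.
tan α = tan 13° × sin 20° = 0.2309 × 0.3420 = 0.0790
α = arctan(0.0790) = 4.51°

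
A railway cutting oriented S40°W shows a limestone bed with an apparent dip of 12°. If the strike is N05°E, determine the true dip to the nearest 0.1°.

The section is 35° from the strike.
tan δ = tan α / sin β = tan 12° / sin 35° = 0.2126 / 0.5736 = 0.3706
δ = arctan(0.3706) = 20.33°

20.3°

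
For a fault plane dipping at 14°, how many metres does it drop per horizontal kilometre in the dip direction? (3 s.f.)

249 m

drop per km = 1000 × tan 14° = 1000 × 0.2493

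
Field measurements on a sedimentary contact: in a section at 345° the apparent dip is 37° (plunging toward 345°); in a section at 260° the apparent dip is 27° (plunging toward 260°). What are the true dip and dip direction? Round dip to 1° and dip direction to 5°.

Each apparent-dip line lies in the plane. As unit vectors (x east, y north, z up), v₁ plunges 37°→345° and v₂ plunges 27°→260°.
The plane normal is n = v₁ × v₂ ∝ (-0.443, 0.434, 0.709).
True dip = arccos(n_z / |n|) = arccos(0.7524) = 41.2°.
The horizontal component of n points toward azimuth atan2(n_x, n_y) = 314°, the dip direction.

true dip 41°, dip direction 315°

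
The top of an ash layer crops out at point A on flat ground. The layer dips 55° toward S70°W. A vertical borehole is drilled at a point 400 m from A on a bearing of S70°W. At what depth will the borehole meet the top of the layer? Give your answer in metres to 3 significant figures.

The hole is directly down-dip from the outcrop, so the down-dip offset is 400 m.
Depth = down-dip offset × tan(dip) = 400.00 × tan 55° = 400.00 × 1.4281
Depth = 571.26 m

571 m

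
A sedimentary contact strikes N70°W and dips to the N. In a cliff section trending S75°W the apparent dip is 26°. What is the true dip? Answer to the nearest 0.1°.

40.4°

The section is 35° from the strike.
tan δ = tan α / sin β = tan 26° / sin 35° = 0.4877 / 0.5736 = 0.8503
true dip = arctan 0.8503 = 40.38°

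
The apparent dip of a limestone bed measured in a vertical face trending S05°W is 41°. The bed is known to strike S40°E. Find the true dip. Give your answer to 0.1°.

The section is 45° from the strike.
tan(true dip) = tan 41° / sin 45° = 1.2294
δ = arctan(1.2294) = 50.87°

50.9°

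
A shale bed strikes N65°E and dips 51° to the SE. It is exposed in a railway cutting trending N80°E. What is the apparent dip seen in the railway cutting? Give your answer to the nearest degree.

18°

Angle between strike (N65°E) and section (N80°E): β = 15°.
tan(apparent dip) = tan 51° · sin 15° = 0.3196
apparent dip = arctan 0.3196 = 17.72°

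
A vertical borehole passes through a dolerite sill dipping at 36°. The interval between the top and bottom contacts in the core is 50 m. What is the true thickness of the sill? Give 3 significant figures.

40.5 m

True thickness t = h · cos(dip) = 50 × cos 36°
t = 50 × 0.8090 = 40.451 m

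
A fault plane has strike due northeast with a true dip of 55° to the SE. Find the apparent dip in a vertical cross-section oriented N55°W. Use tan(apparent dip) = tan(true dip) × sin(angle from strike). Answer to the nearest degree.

Angle between strike (due northeast) and section (N55°W): β = 80°.
tan α = tan 55° × sin 80° = 1.4281 × 0.9848 = 1.4065
α = arctan(1.4065) = 54.59°

55°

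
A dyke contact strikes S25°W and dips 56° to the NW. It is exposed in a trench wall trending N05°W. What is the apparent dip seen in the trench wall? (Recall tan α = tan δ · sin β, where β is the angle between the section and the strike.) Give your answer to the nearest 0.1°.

The section lies 30° from the strike.
tan(apparent dip) = tan 56° · sin 30° = 0.7413
apparent dip = arctan 0.7413 = 36.55°

36.5°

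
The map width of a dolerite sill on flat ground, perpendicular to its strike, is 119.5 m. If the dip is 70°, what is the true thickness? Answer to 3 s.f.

112 m

True thickness t = w · sin(dip) = 119.5 × sin 70°
t = 119.5 × 0.9397 = 112.293 m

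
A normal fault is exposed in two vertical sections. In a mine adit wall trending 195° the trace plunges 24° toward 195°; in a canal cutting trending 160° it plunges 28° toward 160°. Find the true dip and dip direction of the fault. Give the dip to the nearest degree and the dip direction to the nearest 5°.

Each apparent-dip line lies in the plane. As unit vectors (x east, y north, z up), v₁ plunges 24°→195° and v₂ plunges 28°→160°.
Cross product v₁ × v₂ gives the pole to the plane: n ∝ (0.077, -0.234, 0.463).
tan δ = √(n_x²+n_y²)/n_z = 0.246/0.463, so δ = 28.0°.
Dip direction = azimuth of (n_x, n_y) = atan2(0.077, -0.234) = 162°.

true dip 28°, dip direction 160°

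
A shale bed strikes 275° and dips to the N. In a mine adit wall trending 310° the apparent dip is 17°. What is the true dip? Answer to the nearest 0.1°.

The section is 35° from the strike.
tan(true dip) = tan 17° / sin 35° = 0.5330
true dip = arctan 0.5330 = 28.06°

28.1°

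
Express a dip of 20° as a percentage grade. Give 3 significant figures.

36.4%

grade % = 100 × tan 20° = 100 × 0.3640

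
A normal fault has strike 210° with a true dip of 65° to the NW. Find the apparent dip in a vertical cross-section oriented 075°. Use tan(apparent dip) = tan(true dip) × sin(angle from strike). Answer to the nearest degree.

57°

Angle between strike (210°) and section (075°): β = 45°.
tan α = tan 65° × sin 45° = 2.1445 × 0.7071 = 1.5164
apparent dip = arctan 1.5164 = 56.60°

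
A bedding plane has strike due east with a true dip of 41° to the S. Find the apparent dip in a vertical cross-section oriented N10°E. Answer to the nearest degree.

The section lies 80° from the strike.
tan(apparent dip) = tan 41° · sin 80° = 0.8561
α = arctan(0.8561) = 40.57°

41°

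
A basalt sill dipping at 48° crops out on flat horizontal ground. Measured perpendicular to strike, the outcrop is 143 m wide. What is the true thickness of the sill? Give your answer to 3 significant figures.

106 m

True thickness t = w · sin(dip) = 143 × sin 48°
t = 143 × 0.7431 = 106.270 m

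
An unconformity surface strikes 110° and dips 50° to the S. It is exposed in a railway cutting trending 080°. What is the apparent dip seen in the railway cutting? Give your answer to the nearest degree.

31°

Angle between strike (110°) and section (080°): β = 30°.
tan(apparent dip) = tan 50° · sin 30° = 0.5959
α = arctan(0.5959) = 30.79°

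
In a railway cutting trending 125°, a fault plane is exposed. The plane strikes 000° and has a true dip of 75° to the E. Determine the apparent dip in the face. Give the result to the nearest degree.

72°

The section lies 55° from the strike.
tan α = tan 75° × sin 55° = 3.7321 × 0.8192 = 3.0571
apparent dip = arctan 3.0571 = 71.89°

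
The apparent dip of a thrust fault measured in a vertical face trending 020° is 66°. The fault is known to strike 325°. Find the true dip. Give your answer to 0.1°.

The section is 55° from the strike.
tan(true dip) = tan 66° / sin 55° = 2.7419
true dip = arctan 2.7419 = 69.96°

70.0°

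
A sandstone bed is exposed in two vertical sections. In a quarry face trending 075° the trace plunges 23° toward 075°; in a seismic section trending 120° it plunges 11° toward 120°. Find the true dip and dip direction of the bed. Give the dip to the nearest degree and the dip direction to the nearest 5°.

true dip 24°, dip direction 055°

Each apparent-dip line lies in the plane. As unit vectors (x east, y north, z up), v₁ plunges 23°→075° and v₂ plunges 11°→120°.
Cross product v₁ × v₂ gives the pole to the plane: n ∝ (0.237, 0.163, 0.639).
Dip δ = arctan(|n_h|/n_z) = arctan(0.288/0.639) = 24.2°.
Dip direction = atan2(0.237, 0.163) = 56° (azimuth of n's horizontal projection).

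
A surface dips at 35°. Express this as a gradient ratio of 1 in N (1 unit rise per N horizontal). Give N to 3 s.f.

1 in 1.43

1 : N means tan θ = 1/N, so N = 1/tan 35° = 1/0.7002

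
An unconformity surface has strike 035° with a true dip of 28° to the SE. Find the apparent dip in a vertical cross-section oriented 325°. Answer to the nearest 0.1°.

26.5°

The strike is 035° and the section trends 325°; the acute angle between them is β = 70°.
tan(apparent dip) = tan 28° · sin 70° = 0.4996
apparent dip = arctan 0.4996 = 26.55°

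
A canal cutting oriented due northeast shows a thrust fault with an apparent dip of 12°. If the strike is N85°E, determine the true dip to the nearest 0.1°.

18.3°

β = acute angle between strike N85°E and section due northeast = 40°.
tan δ = tan α / sin β = tan 12° / sin 40° = 0.2126 / 0.6428 = 0.3307
δ = arctan(0.3307) = 18.30°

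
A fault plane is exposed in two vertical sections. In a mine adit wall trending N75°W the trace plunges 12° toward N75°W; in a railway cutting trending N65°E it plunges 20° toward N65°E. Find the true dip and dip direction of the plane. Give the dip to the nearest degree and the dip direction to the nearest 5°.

Represent each trace as a vector plunging at its apparent dip toward its trend (east-north-up frame): v₁ = (-0.945, 0.253, -0.208), v₂ = (0.852, 0.397, -0.342).
Cross product v₁ × v₂ gives the pole to the plane: n ∝ (0.004, 0.500, 0.591).
True dip = arccos(n_z / |n|) = arccos(0.7632) = 40.3°.
Dip direction = atan2(0.004, 0.500) = 0° (azimuth of n's horizontal projection).

true dip 40°, dip direction 000°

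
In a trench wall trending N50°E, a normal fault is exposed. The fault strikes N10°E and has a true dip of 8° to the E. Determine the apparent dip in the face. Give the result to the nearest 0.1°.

5.2°

The section lies 40° from the strike.
tan α = tan 8° × sin 40° = 0.1405 × 0.6428 = 0.0903
apparent dip = arctan 0.0903 = 5.16°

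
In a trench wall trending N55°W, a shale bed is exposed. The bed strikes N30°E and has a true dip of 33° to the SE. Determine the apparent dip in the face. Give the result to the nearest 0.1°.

Angle between strike (N30°E) and section (N55°W): β = 85°.
tan(apparent dip) = tan 33° · sin 85° = 0.6469
apparent dip = arctan 0.6469 = 32.90°

32.9°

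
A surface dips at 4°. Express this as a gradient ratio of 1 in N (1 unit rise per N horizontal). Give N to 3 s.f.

1 : N means tan θ = 1/N, so N = 1/tan 4° = 1/0.0699

1 in 14.3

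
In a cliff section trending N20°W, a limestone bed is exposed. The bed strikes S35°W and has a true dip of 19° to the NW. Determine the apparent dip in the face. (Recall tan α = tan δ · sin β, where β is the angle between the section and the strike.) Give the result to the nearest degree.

The section lies 55° from the strike.
tan(apparent dip) = tan 19° · sin 55° = 0.2821
apparent dip = arctan 0.2821 = 15.75°

16°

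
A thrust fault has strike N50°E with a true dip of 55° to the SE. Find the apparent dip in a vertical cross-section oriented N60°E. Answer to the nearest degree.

Angle between strike (N50°E) and section (N60°E): β = 10°.
tan(apparent dip) = tan 55° · sin 10° = 0.2480
α = arctan(0.2480) = 13.93°

14°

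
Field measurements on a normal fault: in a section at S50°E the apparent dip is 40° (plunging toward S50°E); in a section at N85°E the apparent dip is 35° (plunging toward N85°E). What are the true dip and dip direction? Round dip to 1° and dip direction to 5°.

Each apparent-dip line lies in the plane. As unit vectors (x east, y north, z up), v₁ plunges 40°→S50°E and v₂ plunges 35°→N85°E.
The plane normal is n = v₁ × v₂ ∝ (0.328, -0.188, 0.444).
True dip = arccos(n_z / |n|) = arccos(0.7610) = 40.5°.
Dip direction = atan2(0.328, -0.188) = 120° (azimuth of n's horizontal projection).

true dip 40°, dip direction 120°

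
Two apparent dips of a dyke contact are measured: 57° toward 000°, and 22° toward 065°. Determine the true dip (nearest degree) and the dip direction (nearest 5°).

Each apparent-dip line lies in the plane. As unit vectors (x east, y north, z up), v₁ plunges 57°→000° and v₂ plunges 22°→065°.
n = v₁ × v₂ = (-0.125, 0.705, 0.458) (taken with n_z > 0).
True dip = arccos(n_z / |n|) = arccos(0.5387) = 57.4°.
Dip direction = atan2(-0.125, 0.705) = 350° (azimuth of n's horizontal projection).

true dip 57°, dip direction 350°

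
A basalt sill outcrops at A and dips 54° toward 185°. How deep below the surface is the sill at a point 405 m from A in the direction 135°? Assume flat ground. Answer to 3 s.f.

The hole lies 50° from the dip direction, so the down-dip offset is 405 × cos 50° = 260.33 m.
Depth = down-dip offset × tan(dip) = 260.33 × tan 54° = 260.33 × 1.3764
Depth = 358.31 m

358 m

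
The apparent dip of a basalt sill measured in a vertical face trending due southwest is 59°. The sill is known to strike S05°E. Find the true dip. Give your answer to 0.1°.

65.3°

β = acute angle between strike S05°E and section due southwest = 50°.
tan δ = tan α / sin β = tan 59° / sin 50° = 1.6643 / 0.7660 = 2.1726
true dip = arctan 2.1726 = 65.28°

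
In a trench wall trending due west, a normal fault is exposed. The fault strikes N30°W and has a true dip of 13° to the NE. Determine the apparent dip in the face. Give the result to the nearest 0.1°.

The section lies 60° from the strike.
tan α = tan 13° × sin 60° = 0.2309 × 0.8660 = 0.1999
apparent dip = arctan 0.1999 = 11.31°

11.3°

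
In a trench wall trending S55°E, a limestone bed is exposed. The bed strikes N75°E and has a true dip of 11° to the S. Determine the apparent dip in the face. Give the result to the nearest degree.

8°

The section lies 50° from the strike.
tan α = tan 11° × sin 50° = 0.1944 × 0.7660 = 0.1489
α = arctan(0.1489) = 8.47°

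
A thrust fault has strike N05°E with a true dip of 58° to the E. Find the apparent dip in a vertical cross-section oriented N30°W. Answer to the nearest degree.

43°

The strike is N05°E and the section trends N30°W; the acute angle between them is β = 35°.
tan(apparent dip) = tan 58° · sin 35° = 0.9179
α = arctan(0.9179) = 42.55°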